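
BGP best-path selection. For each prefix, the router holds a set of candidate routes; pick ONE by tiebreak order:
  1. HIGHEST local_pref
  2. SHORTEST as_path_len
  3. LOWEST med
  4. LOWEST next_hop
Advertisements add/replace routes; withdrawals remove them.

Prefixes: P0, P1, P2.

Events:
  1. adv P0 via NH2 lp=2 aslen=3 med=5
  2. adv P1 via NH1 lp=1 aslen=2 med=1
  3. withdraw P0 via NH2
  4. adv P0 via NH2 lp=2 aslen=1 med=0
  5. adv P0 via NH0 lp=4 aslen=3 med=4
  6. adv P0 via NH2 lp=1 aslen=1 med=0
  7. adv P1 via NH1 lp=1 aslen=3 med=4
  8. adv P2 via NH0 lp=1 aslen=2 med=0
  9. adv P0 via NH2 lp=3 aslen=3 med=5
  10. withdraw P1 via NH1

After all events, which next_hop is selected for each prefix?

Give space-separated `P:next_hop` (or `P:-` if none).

Answer: P0:NH0 P1:- P2:NH0

Derivation:
Op 1: best P0=NH2 P1=- P2=-
Op 2: best P0=NH2 P1=NH1 P2=-
Op 3: best P0=- P1=NH1 P2=-
Op 4: best P0=NH2 P1=NH1 P2=-
Op 5: best P0=NH0 P1=NH1 P2=-
Op 6: best P0=NH0 P1=NH1 P2=-
Op 7: best P0=NH0 P1=NH1 P2=-
Op 8: best P0=NH0 P1=NH1 P2=NH0
Op 9: best P0=NH0 P1=NH1 P2=NH0
Op 10: best P0=NH0 P1=- P2=NH0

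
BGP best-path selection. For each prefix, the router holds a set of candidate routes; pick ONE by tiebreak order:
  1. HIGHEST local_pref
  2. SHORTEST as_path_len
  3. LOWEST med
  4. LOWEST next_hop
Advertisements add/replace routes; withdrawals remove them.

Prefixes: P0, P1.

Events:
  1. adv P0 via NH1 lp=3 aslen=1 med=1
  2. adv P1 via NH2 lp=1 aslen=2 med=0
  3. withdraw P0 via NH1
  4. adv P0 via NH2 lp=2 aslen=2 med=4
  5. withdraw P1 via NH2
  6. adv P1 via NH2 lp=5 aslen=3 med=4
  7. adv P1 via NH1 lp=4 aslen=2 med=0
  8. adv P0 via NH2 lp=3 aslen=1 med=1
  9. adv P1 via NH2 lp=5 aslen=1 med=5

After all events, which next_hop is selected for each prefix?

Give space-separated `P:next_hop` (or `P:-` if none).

Answer: P0:NH2 P1:NH2

Derivation:
Op 1: best P0=NH1 P1=-
Op 2: best P0=NH1 P1=NH2
Op 3: best P0=- P1=NH2
Op 4: best P0=NH2 P1=NH2
Op 5: best P0=NH2 P1=-
Op 6: best P0=NH2 P1=NH2
Op 7: best P0=NH2 P1=NH2
Op 8: best P0=NH2 P1=NH2
Op 9: best P0=NH2 P1=NH2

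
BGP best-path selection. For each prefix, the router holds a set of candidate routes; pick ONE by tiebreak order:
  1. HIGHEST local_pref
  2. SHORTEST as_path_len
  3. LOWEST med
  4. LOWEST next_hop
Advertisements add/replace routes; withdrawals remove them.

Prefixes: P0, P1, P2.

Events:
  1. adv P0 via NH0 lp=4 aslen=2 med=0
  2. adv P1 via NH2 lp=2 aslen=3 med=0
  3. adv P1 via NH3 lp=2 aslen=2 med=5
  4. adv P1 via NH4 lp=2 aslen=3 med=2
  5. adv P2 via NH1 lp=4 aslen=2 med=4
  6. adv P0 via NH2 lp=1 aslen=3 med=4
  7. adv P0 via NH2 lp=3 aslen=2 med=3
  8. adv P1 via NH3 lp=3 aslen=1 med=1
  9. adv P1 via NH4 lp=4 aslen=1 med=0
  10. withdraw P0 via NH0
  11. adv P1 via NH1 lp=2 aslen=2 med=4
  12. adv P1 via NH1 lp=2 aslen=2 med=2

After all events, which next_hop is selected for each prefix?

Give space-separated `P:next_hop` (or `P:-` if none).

Op 1: best P0=NH0 P1=- P2=-
Op 2: best P0=NH0 P1=NH2 P2=-
Op 3: best P0=NH0 P1=NH3 P2=-
Op 4: best P0=NH0 P1=NH3 P2=-
Op 5: best P0=NH0 P1=NH3 P2=NH1
Op 6: best P0=NH0 P1=NH3 P2=NH1
Op 7: best P0=NH0 P1=NH3 P2=NH1
Op 8: best P0=NH0 P1=NH3 P2=NH1
Op 9: best P0=NH0 P1=NH4 P2=NH1
Op 10: best P0=NH2 P1=NH4 P2=NH1
Op 11: best P0=NH2 P1=NH4 P2=NH1
Op 12: best P0=NH2 P1=NH4 P2=NH1

Answer: P0:NH2 P1:NH4 P2:NH1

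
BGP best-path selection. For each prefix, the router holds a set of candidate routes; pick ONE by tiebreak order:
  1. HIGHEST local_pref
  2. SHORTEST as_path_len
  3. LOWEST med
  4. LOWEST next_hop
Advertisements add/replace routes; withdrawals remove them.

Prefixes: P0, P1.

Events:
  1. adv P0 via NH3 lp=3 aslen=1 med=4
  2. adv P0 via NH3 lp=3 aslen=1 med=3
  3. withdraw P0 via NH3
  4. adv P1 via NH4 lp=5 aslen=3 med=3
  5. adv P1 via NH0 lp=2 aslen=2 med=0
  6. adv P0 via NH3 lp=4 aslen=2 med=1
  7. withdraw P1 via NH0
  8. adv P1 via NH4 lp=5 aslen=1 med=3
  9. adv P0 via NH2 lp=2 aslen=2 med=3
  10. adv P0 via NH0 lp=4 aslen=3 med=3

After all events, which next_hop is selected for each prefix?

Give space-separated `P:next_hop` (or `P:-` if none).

Op 1: best P0=NH3 P1=-
Op 2: best P0=NH3 P1=-
Op 3: best P0=- P1=-
Op 4: best P0=- P1=NH4
Op 5: best P0=- P1=NH4
Op 6: best P0=NH3 P1=NH4
Op 7: best P0=NH3 P1=NH4
Op 8: best P0=NH3 P1=NH4
Op 9: best P0=NH3 P1=NH4
Op 10: best P0=NH3 P1=NH4

Answer: P0:NH3 P1:NH4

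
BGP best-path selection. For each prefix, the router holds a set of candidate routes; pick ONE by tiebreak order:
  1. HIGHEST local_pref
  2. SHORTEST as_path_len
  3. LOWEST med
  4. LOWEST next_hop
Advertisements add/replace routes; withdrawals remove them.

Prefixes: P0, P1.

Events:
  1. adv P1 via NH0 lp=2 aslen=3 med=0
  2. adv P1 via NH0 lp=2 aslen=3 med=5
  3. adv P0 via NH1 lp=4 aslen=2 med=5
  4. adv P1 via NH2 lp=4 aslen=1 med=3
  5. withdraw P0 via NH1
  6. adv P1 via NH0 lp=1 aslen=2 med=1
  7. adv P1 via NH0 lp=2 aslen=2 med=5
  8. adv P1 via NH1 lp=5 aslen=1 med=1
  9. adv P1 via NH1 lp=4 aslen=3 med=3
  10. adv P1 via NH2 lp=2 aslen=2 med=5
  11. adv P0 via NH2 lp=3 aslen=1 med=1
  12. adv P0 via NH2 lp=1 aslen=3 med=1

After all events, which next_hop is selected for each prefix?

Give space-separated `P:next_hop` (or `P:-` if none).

Op 1: best P0=- P1=NH0
Op 2: best P0=- P1=NH0
Op 3: best P0=NH1 P1=NH0
Op 4: best P0=NH1 P1=NH2
Op 5: best P0=- P1=NH2
Op 6: best P0=- P1=NH2
Op 7: best P0=- P1=NH2
Op 8: best P0=- P1=NH1
Op 9: best P0=- P1=NH2
Op 10: best P0=- P1=NH1
Op 11: best P0=NH2 P1=NH1
Op 12: best P0=NH2 P1=NH1

Answer: P0:NH2 P1:NH1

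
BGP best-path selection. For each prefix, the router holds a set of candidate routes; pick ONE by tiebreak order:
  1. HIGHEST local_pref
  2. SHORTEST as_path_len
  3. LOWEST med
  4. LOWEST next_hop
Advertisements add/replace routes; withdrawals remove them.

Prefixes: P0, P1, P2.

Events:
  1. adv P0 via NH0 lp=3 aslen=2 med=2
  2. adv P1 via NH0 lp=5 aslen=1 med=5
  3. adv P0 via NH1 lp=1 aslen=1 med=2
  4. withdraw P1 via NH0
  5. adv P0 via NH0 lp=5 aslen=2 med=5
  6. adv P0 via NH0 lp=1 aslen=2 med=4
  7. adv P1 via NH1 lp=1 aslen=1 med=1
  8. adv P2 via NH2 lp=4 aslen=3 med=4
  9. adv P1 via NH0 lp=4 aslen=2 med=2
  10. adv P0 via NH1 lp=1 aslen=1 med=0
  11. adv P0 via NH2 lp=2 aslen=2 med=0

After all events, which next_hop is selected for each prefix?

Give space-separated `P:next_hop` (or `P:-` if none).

Op 1: best P0=NH0 P1=- P2=-
Op 2: best P0=NH0 P1=NH0 P2=-
Op 3: best P0=NH0 P1=NH0 P2=-
Op 4: best P0=NH0 P1=- P2=-
Op 5: best P0=NH0 P1=- P2=-
Op 6: best P0=NH1 P1=- P2=-
Op 7: best P0=NH1 P1=NH1 P2=-
Op 8: best P0=NH1 P1=NH1 P2=NH2
Op 9: best P0=NH1 P1=NH0 P2=NH2
Op 10: best P0=NH1 P1=NH0 P2=NH2
Op 11: best P0=NH2 P1=NH0 P2=NH2

Answer: P0:NH2 P1:NH0 P2:NH2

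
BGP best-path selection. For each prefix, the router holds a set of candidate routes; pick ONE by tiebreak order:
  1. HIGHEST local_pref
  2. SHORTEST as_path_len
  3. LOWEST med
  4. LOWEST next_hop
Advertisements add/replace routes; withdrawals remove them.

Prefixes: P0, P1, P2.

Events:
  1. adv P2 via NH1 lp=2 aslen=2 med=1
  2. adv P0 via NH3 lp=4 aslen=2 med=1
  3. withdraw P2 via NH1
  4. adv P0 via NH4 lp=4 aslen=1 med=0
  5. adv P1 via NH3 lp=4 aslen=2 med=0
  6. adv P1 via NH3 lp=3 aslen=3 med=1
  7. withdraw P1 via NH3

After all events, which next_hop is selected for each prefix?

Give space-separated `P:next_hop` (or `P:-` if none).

Answer: P0:NH4 P1:- P2:-

Derivation:
Op 1: best P0=- P1=- P2=NH1
Op 2: best P0=NH3 P1=- P2=NH1
Op 3: best P0=NH3 P1=- P2=-
Op 4: best P0=NH4 P1=- P2=-
Op 5: best P0=NH4 P1=NH3 P2=-
Op 6: best P0=NH4 P1=NH3 P2=-
Op 7: best P0=NH4 P1=- P2=-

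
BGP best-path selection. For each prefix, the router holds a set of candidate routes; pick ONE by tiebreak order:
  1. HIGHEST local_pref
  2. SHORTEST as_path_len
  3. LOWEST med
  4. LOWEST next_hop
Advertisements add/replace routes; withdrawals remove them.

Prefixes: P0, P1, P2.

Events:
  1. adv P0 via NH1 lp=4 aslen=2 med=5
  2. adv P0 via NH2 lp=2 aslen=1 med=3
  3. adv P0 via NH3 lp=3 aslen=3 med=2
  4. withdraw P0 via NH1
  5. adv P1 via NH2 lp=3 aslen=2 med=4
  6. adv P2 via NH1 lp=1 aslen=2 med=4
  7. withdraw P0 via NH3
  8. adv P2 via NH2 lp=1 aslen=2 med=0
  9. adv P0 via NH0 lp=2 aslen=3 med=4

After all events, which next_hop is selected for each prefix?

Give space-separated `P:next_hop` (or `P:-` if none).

Op 1: best P0=NH1 P1=- P2=-
Op 2: best P0=NH1 P1=- P2=-
Op 3: best P0=NH1 P1=- P2=-
Op 4: best P0=NH3 P1=- P2=-
Op 5: best P0=NH3 P1=NH2 P2=-
Op 6: best P0=NH3 P1=NH2 P2=NH1
Op 7: best P0=NH2 P1=NH2 P2=NH1
Op 8: best P0=NH2 P1=NH2 P2=NH2
Op 9: best P0=NH2 P1=NH2 P2=NH2

Answer: P0:NH2 P1:NH2 P2:NH2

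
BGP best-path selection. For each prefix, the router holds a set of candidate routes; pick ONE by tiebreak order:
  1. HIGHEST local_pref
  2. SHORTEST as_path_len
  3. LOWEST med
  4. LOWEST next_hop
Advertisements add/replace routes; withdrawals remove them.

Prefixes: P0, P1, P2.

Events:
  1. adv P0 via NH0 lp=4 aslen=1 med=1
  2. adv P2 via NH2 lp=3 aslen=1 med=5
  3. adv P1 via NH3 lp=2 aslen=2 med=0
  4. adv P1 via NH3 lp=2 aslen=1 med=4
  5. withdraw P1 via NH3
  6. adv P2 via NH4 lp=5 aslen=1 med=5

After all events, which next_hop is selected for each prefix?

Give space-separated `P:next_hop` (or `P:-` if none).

Op 1: best P0=NH0 P1=- P2=-
Op 2: best P0=NH0 P1=- P2=NH2
Op 3: best P0=NH0 P1=NH3 P2=NH2
Op 4: best P0=NH0 P1=NH3 P2=NH2
Op 5: best P0=NH0 P1=- P2=NH2
Op 6: best P0=NH0 P1=- P2=NH4

Answer: P0:NH0 P1:- P2:NH4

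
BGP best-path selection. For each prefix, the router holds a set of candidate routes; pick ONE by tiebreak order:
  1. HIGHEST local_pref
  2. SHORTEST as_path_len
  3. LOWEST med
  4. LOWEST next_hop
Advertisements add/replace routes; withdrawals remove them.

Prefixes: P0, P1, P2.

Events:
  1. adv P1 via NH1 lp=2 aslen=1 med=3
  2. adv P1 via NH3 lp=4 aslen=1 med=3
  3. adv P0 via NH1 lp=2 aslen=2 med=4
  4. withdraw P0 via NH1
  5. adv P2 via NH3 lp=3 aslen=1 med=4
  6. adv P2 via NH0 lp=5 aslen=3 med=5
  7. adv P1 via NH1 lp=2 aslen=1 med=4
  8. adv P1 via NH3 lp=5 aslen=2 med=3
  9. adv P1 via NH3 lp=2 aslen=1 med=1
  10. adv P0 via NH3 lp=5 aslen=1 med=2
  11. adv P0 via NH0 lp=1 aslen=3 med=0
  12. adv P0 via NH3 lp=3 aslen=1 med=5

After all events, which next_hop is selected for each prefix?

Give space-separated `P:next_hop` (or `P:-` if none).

Answer: P0:NH3 P1:NH3 P2:NH0

Derivation:
Op 1: best P0=- P1=NH1 P2=-
Op 2: best P0=- P1=NH3 P2=-
Op 3: best P0=NH1 P1=NH3 P2=-
Op 4: best P0=- P1=NH3 P2=-
Op 5: best P0=- P1=NH3 P2=NH3
Op 6: best P0=- P1=NH3 P2=NH0
Op 7: best P0=- P1=NH3 P2=NH0
Op 8: best P0=- P1=NH3 P2=NH0
Op 9: best P0=- P1=NH3 P2=NH0
Op 10: best P0=NH3 P1=NH3 P2=NH0
Op 11: best P0=NH3 P1=NH3 P2=NH0
Op 12: best P0=NH3 P1=NH3 P2=NH0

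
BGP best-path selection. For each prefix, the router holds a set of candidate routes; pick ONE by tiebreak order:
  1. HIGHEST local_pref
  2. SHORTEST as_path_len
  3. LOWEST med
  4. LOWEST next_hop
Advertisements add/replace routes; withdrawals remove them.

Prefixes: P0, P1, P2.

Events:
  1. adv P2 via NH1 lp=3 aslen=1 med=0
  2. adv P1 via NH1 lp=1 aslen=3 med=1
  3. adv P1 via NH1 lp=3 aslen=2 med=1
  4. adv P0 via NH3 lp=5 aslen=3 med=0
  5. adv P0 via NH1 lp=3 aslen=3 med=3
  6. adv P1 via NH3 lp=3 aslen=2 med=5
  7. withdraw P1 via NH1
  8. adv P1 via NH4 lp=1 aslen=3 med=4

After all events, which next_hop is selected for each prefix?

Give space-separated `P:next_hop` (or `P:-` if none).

Op 1: best P0=- P1=- P2=NH1
Op 2: best P0=- P1=NH1 P2=NH1
Op 3: best P0=- P1=NH1 P2=NH1
Op 4: best P0=NH3 P1=NH1 P2=NH1
Op 5: best P0=NH3 P1=NH1 P2=NH1
Op 6: best P0=NH3 P1=NH1 P2=NH1
Op 7: best P0=NH3 P1=NH3 P2=NH1
Op 8: best P0=NH3 P1=NH3 P2=NH1

Answer: P0:NH3 P1:NH3 P2:NH1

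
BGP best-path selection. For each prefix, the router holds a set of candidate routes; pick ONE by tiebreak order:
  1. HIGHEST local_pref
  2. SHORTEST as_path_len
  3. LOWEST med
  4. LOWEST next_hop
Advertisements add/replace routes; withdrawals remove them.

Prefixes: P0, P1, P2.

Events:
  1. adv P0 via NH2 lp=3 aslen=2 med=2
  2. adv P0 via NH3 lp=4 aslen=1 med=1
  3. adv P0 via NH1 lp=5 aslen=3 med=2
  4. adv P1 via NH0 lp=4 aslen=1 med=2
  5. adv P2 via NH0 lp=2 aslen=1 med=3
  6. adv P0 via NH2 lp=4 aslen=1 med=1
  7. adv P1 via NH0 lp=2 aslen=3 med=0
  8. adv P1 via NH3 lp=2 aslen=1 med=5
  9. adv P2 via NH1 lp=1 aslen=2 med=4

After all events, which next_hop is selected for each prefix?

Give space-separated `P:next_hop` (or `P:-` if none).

Op 1: best P0=NH2 P1=- P2=-
Op 2: best P0=NH3 P1=- P2=-
Op 3: best P0=NH1 P1=- P2=-
Op 4: best P0=NH1 P1=NH0 P2=-
Op 5: best P0=NH1 P1=NH0 P2=NH0
Op 6: best P0=NH1 P1=NH0 P2=NH0
Op 7: best P0=NH1 P1=NH0 P2=NH0
Op 8: best P0=NH1 P1=NH3 P2=NH0
Op 9: best P0=NH1 P1=NH3 P2=NH0

Answer: P0:NH1 P1:NH3 P2:NH0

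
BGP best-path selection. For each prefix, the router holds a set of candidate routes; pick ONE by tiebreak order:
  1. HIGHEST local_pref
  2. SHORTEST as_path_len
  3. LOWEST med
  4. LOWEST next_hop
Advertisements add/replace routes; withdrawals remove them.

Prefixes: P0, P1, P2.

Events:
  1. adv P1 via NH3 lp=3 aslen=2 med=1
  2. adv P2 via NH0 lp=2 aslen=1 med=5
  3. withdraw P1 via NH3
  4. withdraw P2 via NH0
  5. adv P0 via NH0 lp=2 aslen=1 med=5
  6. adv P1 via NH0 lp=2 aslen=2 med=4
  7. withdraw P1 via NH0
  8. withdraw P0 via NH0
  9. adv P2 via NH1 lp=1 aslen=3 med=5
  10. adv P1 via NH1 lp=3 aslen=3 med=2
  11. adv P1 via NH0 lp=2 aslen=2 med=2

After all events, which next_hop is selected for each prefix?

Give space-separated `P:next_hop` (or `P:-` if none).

Answer: P0:- P1:NH1 P2:NH1

Derivation:
Op 1: best P0=- P1=NH3 P2=-
Op 2: best P0=- P1=NH3 P2=NH0
Op 3: best P0=- P1=- P2=NH0
Op 4: best P0=- P1=- P2=-
Op 5: best P0=NH0 P1=- P2=-
Op 6: best P0=NH0 P1=NH0 P2=-
Op 7: best P0=NH0 P1=- P2=-
Op 8: best P0=- P1=- P2=-
Op 9: best P0=- P1=- P2=NH1
Op 10: best P0=- P1=NH1 P2=NH1
Op 11: best P0=- P1=NH1 P2=NH1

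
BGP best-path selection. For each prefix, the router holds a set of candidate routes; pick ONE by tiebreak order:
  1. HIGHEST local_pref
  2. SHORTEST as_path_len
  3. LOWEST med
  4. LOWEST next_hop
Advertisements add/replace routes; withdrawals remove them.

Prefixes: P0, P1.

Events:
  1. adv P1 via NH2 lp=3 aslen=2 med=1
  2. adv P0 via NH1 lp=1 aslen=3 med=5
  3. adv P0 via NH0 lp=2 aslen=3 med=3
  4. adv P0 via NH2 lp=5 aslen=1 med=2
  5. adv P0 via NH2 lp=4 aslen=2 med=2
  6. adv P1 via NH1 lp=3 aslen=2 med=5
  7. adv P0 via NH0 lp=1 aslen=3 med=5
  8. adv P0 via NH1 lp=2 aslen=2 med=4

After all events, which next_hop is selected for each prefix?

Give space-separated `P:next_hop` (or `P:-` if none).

Answer: P0:NH2 P1:NH2

Derivation:
Op 1: best P0=- P1=NH2
Op 2: best P0=NH1 P1=NH2
Op 3: best P0=NH0 P1=NH2
Op 4: best P0=NH2 P1=NH2
Op 5: best P0=NH2 P1=NH2
Op 6: best P0=NH2 P1=NH2
Op 7: best P0=NH2 P1=NH2
Op 8: best P0=NH2 P1=NH2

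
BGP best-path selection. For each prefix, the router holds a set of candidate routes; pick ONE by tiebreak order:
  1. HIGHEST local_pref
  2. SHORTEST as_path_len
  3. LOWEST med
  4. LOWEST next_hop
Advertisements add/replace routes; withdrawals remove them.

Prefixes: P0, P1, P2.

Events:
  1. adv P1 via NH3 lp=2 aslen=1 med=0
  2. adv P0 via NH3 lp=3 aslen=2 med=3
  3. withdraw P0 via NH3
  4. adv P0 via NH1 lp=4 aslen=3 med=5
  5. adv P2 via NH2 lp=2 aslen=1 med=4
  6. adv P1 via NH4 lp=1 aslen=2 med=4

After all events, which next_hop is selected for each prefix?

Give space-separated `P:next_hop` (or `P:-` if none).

Answer: P0:NH1 P1:NH3 P2:NH2

Derivation:
Op 1: best P0=- P1=NH3 P2=-
Op 2: best P0=NH3 P1=NH3 P2=-
Op 3: best P0=- P1=NH3 P2=-
Op 4: best P0=NH1 P1=NH3 P2=-
Op 5: best P0=NH1 P1=NH3 P2=NH2
Op 6: best P0=NH1 P1=NH3 P2=NH2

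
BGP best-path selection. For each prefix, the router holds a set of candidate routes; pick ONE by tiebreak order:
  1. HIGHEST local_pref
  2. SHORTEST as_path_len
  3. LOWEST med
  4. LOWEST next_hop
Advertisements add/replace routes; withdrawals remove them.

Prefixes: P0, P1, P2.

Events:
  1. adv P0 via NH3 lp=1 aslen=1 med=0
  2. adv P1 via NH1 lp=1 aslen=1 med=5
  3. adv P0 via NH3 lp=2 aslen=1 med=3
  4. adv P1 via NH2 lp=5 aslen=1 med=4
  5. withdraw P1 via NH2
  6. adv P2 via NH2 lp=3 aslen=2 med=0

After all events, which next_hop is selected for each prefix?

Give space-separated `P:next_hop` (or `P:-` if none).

Op 1: best P0=NH3 P1=- P2=-
Op 2: best P0=NH3 P1=NH1 P2=-
Op 3: best P0=NH3 P1=NH1 P2=-
Op 4: best P0=NH3 P1=NH2 P2=-
Op 5: best P0=NH3 P1=NH1 P2=-
Op 6: best P0=NH3 P1=NH1 P2=NH2

Answer: P0:NH3 P1:NH1 P2:NH2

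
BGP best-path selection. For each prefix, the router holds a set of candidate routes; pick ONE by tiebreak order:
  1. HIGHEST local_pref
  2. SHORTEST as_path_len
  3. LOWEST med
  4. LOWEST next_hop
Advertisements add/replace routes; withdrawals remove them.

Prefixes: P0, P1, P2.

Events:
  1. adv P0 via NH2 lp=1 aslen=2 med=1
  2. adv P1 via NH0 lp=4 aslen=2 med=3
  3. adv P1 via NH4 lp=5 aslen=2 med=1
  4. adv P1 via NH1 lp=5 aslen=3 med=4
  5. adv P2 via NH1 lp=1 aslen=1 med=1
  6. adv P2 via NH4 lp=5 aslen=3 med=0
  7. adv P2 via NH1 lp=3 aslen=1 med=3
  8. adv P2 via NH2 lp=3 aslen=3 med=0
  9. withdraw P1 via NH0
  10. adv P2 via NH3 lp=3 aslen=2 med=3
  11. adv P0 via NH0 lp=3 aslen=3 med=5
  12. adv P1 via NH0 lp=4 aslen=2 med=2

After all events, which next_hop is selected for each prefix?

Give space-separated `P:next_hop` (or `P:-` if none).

Op 1: best P0=NH2 P1=- P2=-
Op 2: best P0=NH2 P1=NH0 P2=-
Op 3: best P0=NH2 P1=NH4 P2=-
Op 4: best P0=NH2 P1=NH4 P2=-
Op 5: best P0=NH2 P1=NH4 P2=NH1
Op 6: best P0=NH2 P1=NH4 P2=NH4
Op 7: best P0=NH2 P1=NH4 P2=NH4
Op 8: best P0=NH2 P1=NH4 P2=NH4
Op 9: best P0=NH2 P1=NH4 P2=NH4
Op 10: best P0=NH2 P1=NH4 P2=NH4
Op 11: best P0=NH0 P1=NH4 P2=NH4
Op 12: best P0=NH0 P1=NH4 P2=NH4

Answer: P0:NH0 P1:NH4 P2:NH4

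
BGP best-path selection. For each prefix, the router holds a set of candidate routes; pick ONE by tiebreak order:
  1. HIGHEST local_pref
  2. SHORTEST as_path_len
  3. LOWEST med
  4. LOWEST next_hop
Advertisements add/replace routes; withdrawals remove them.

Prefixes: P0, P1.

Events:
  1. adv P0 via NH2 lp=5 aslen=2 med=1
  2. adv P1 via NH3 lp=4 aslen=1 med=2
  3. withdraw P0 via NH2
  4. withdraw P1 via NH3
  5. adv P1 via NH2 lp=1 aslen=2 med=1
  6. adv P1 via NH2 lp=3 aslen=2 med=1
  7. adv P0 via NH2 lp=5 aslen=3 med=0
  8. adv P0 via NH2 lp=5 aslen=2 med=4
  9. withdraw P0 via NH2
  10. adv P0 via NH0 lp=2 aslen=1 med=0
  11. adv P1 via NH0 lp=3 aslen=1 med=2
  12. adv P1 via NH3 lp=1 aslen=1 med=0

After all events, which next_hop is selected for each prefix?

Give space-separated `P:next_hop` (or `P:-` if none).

Answer: P0:NH0 P1:NH0

Derivation:
Op 1: best P0=NH2 P1=-
Op 2: best P0=NH2 P1=NH3
Op 3: best P0=- P1=NH3
Op 4: best P0=- P1=-
Op 5: best P0=- P1=NH2
Op 6: best P0=- P1=NH2
Op 7: best P0=NH2 P1=NH2
Op 8: best P0=NH2 P1=NH2
Op 9: best P0=- P1=NH2
Op 10: best P0=NH0 P1=NH2
Op 11: best P0=NH0 P1=NH0
Op 12: best P0=NH0 P1=NH0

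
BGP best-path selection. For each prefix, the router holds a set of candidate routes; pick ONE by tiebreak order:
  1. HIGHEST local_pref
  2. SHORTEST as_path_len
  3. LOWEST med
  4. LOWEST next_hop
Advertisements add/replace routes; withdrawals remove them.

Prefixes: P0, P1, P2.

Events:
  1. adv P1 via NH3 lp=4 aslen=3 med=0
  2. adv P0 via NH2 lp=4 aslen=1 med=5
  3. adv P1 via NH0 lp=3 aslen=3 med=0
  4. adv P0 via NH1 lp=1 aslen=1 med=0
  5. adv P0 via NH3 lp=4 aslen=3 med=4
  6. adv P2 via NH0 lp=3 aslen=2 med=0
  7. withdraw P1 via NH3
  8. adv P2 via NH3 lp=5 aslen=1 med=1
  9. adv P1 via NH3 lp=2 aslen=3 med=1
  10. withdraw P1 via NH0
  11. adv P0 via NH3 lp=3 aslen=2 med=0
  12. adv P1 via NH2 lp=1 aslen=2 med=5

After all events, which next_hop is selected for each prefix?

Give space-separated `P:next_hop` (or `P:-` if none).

Op 1: best P0=- P1=NH3 P2=-
Op 2: best P0=NH2 P1=NH3 P2=-
Op 3: best P0=NH2 P1=NH3 P2=-
Op 4: best P0=NH2 P1=NH3 P2=-
Op 5: best P0=NH2 P1=NH3 P2=-
Op 6: best P0=NH2 P1=NH3 P2=NH0
Op 7: best P0=NH2 P1=NH0 P2=NH0
Op 8: best P0=NH2 P1=NH0 P2=NH3
Op 9: best P0=NH2 P1=NH0 P2=NH3
Op 10: best P0=NH2 P1=NH3 P2=NH3
Op 11: best P0=NH2 P1=NH3 P2=NH3
Op 12: best P0=NH2 P1=NH3 P2=NH3

Answer: P0:NH2 P1:NH3 P2:NH3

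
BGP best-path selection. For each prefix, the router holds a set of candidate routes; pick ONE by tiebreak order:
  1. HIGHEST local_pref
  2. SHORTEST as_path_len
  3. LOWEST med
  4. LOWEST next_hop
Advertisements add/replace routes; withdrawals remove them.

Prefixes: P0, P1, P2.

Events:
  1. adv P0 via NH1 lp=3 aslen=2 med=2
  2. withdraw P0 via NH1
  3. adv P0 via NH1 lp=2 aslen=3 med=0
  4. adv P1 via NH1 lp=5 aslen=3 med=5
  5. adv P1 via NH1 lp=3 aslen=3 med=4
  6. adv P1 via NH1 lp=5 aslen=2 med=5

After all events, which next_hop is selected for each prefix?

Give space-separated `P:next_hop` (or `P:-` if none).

Answer: P0:NH1 P1:NH1 P2:-

Derivation:
Op 1: best P0=NH1 P1=- P2=-
Op 2: best P0=- P1=- P2=-
Op 3: best P0=NH1 P1=- P2=-
Op 4: best P0=NH1 P1=NH1 P2=-
Op 5: best P0=NH1 P1=NH1 P2=-
Op 6: best P0=NH1 P1=NH1 P2=-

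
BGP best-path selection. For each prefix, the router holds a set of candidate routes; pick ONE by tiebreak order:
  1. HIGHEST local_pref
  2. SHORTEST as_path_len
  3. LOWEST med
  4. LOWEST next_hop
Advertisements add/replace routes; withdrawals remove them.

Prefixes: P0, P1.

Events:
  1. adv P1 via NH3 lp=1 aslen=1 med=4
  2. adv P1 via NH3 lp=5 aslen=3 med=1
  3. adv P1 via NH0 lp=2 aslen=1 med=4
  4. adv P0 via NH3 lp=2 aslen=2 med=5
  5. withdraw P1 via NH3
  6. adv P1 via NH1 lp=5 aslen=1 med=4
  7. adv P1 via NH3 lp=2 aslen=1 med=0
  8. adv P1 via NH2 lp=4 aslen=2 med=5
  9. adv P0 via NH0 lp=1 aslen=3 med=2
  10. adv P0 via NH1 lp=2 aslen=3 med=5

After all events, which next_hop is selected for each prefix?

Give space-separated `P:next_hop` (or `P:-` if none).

Answer: P0:NH3 P1:NH1

Derivation:
Op 1: best P0=- P1=NH3
Op 2: best P0=- P1=NH3
Op 3: best P0=- P1=NH3
Op 4: best P0=NH3 P1=NH3
Op 5: best P0=NH3 P1=NH0
Op 6: best P0=NH3 P1=NH1
Op 7: best P0=NH3 P1=NH1
Op 8: best P0=NH3 P1=NH1
Op 9: best P0=NH3 P1=NH1
Op 10: best P0=NH3 P1=NH1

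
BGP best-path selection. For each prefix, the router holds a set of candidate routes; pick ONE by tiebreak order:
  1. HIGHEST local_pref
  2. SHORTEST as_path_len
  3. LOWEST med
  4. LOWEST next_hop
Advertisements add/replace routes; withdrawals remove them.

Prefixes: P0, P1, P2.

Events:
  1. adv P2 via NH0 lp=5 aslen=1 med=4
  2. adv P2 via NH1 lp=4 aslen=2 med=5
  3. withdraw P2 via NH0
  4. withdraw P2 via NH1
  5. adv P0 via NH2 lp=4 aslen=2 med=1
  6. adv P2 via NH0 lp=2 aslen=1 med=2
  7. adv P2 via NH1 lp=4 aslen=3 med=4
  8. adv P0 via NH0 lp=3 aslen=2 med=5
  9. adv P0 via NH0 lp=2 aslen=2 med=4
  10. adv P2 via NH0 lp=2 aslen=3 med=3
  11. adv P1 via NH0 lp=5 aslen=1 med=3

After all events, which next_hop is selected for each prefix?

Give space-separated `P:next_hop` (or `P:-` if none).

Answer: P0:NH2 P1:NH0 P2:NH1

Derivation:
Op 1: best P0=- P1=- P2=NH0
Op 2: best P0=- P1=- P2=NH0
Op 3: best P0=- P1=- P2=NH1
Op 4: best P0=- P1=- P2=-
Op 5: best P0=NH2 P1=- P2=-
Op 6: best P0=NH2 P1=- P2=NH0
Op 7: best P0=NH2 P1=- P2=NH1
Op 8: best P0=NH2 P1=- P2=NH1
Op 9: best P0=NH2 P1=- P2=NH1
Op 10: best P0=NH2 P1=- P2=NH1
Op 11: best P0=NH2 P1=NH0 P2=NH1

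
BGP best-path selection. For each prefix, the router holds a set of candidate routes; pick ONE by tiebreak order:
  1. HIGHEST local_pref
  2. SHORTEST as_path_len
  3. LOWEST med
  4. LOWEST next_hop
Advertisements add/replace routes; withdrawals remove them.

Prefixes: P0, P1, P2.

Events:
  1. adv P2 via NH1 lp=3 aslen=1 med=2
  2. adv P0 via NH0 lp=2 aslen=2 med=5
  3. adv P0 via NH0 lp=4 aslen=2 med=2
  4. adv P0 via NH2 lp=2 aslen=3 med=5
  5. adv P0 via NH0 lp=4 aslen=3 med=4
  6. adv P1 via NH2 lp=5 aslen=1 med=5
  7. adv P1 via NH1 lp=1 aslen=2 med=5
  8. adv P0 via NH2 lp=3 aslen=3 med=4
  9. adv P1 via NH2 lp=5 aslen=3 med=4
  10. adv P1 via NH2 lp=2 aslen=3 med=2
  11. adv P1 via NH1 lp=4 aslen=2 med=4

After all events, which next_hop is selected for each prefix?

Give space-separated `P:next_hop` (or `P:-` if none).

Op 1: best P0=- P1=- P2=NH1
Op 2: best P0=NH0 P1=- P2=NH1
Op 3: best P0=NH0 P1=- P2=NH1
Op 4: best P0=NH0 P1=- P2=NH1
Op 5: best P0=NH0 P1=- P2=NH1
Op 6: best P0=NH0 P1=NH2 P2=NH1
Op 7: best P0=NH0 P1=NH2 P2=NH1
Op 8: best P0=NH0 P1=NH2 P2=NH1
Op 9: best P0=NH0 P1=NH2 P2=NH1
Op 10: best P0=NH0 P1=NH2 P2=NH1
Op 11: best P0=NH0 P1=NH1 P2=NH1

Answer: P0:NH0 P1:NH1 P2:NH1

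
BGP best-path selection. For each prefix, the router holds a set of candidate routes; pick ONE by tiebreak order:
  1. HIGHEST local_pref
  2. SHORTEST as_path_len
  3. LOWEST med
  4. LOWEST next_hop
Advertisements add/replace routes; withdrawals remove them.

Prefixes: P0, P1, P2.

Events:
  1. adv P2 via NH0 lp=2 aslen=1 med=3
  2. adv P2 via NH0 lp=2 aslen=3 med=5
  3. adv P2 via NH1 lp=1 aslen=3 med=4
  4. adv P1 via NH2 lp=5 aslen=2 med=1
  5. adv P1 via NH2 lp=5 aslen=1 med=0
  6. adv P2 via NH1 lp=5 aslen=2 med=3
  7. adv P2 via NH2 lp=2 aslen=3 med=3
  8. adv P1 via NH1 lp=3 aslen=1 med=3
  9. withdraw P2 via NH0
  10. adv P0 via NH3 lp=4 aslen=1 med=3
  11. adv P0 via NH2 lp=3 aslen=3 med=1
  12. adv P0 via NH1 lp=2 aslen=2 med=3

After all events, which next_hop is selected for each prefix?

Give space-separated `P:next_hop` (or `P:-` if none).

Op 1: best P0=- P1=- P2=NH0
Op 2: best P0=- P1=- P2=NH0
Op 3: best P0=- P1=- P2=NH0
Op 4: best P0=- P1=NH2 P2=NH0
Op 5: best P0=- P1=NH2 P2=NH0
Op 6: best P0=- P1=NH2 P2=NH1
Op 7: best P0=- P1=NH2 P2=NH1
Op 8: best P0=- P1=NH2 P2=NH1
Op 9: best P0=- P1=NH2 P2=NH1
Op 10: best P0=NH3 P1=NH2 P2=NH1
Op 11: best P0=NH3 P1=NH2 P2=NH1
Op 12: best P0=NH3 P1=NH2 P2=NH1

Answer: P0:NH3 P1:NH2 P2:NH1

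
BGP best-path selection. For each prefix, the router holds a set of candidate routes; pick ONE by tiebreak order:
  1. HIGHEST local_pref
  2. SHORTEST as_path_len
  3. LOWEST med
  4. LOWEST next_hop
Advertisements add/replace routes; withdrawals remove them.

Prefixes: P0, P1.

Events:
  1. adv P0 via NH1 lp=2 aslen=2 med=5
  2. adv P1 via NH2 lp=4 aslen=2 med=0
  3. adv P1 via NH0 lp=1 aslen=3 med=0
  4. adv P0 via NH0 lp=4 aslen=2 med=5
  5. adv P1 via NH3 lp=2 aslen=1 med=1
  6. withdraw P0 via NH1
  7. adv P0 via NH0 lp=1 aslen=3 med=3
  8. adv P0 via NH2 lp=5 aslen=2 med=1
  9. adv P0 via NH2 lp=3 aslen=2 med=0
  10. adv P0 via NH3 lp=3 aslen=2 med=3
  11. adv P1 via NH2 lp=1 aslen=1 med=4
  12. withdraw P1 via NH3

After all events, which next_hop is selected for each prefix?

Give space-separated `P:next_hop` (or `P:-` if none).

Answer: P0:NH2 P1:NH2

Derivation:
Op 1: best P0=NH1 P1=-
Op 2: best P0=NH1 P1=NH2
Op 3: best P0=NH1 P1=NH2
Op 4: best P0=NH0 P1=NH2
Op 5: best P0=NH0 P1=NH2
Op 6: best P0=NH0 P1=NH2
Op 7: best P0=NH0 P1=NH2
Op 8: best P0=NH2 P1=NH2
Op 9: best P0=NH2 P1=NH2
Op 10: best P0=NH2 P1=NH2
Op 11: best P0=NH2 P1=NH3
Op 12: best P0=NH2 P1=NH2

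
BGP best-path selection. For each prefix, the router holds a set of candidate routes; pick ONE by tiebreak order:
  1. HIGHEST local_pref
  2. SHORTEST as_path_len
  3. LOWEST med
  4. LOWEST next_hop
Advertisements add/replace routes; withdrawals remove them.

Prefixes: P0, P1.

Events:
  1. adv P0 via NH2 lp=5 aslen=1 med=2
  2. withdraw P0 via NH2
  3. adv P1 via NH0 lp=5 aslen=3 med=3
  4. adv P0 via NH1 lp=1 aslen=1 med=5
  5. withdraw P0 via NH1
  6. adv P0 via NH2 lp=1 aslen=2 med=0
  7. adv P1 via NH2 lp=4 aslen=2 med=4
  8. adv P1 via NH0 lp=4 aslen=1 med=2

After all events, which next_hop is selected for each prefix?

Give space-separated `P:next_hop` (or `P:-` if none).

Answer: P0:NH2 P1:NH0

Derivation:
Op 1: best P0=NH2 P1=-
Op 2: best P0=- P1=-
Op 3: best P0=- P1=NH0
Op 4: best P0=NH1 P1=NH0
Op 5: best P0=- P1=NH0
Op 6: best P0=NH2 P1=NH0
Op 7: best P0=NH2 P1=NH0
Op 8: best P0=NH2 P1=NH0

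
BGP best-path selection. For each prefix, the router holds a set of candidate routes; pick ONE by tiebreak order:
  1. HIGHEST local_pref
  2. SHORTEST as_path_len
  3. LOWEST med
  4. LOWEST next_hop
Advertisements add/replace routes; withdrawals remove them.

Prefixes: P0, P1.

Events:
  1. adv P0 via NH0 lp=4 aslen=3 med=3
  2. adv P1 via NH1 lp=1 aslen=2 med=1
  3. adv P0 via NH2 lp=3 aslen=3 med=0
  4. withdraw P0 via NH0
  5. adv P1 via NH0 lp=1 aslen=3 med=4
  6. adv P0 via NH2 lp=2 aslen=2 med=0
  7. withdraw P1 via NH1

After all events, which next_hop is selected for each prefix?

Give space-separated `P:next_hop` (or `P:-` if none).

Answer: P0:NH2 P1:NH0

Derivation:
Op 1: best P0=NH0 P1=-
Op 2: best P0=NH0 P1=NH1
Op 3: best P0=NH0 P1=NH1
Op 4: best P0=NH2 P1=NH1
Op 5: best P0=NH2 P1=NH1
Op 6: best P0=NH2 P1=NH1
Op 7: best P0=NH2 P1=NH0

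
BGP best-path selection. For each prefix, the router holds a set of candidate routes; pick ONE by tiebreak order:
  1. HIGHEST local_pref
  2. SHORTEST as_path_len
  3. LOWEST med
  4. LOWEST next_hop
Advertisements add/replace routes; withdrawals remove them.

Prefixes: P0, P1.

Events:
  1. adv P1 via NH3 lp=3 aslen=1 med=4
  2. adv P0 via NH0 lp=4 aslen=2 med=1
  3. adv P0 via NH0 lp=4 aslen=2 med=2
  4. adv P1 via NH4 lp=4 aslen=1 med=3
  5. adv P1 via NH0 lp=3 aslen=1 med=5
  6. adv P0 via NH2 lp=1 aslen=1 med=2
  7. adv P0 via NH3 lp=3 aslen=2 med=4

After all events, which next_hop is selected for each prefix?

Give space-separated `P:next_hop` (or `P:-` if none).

Op 1: best P0=- P1=NH3
Op 2: best P0=NH0 P1=NH3
Op 3: best P0=NH0 P1=NH3
Op 4: best P0=NH0 P1=NH4
Op 5: best P0=NH0 P1=NH4
Op 6: best P0=NH0 P1=NH4
Op 7: best P0=NH0 P1=NH4

Answer: P0:NH0 P1:NH4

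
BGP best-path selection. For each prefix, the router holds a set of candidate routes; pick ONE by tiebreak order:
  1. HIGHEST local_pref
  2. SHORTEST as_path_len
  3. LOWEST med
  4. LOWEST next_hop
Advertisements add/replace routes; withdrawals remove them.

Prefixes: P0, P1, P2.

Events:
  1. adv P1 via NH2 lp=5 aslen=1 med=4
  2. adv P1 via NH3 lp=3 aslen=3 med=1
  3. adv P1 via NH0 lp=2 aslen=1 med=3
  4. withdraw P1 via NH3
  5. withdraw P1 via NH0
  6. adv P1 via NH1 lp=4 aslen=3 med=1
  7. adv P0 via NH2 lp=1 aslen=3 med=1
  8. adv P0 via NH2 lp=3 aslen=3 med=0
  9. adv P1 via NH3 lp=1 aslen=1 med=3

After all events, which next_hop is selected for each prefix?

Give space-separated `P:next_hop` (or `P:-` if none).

Op 1: best P0=- P1=NH2 P2=-
Op 2: best P0=- P1=NH2 P2=-
Op 3: best P0=- P1=NH2 P2=-
Op 4: best P0=- P1=NH2 P2=-
Op 5: best P0=- P1=NH2 P2=-
Op 6: best P0=- P1=NH2 P2=-
Op 7: best P0=NH2 P1=NH2 P2=-
Op 8: best P0=NH2 P1=NH2 P2=-
Op 9: best P0=NH2 P1=NH2 P2=-

Answer: P0:NH2 P1:NH2 P2:-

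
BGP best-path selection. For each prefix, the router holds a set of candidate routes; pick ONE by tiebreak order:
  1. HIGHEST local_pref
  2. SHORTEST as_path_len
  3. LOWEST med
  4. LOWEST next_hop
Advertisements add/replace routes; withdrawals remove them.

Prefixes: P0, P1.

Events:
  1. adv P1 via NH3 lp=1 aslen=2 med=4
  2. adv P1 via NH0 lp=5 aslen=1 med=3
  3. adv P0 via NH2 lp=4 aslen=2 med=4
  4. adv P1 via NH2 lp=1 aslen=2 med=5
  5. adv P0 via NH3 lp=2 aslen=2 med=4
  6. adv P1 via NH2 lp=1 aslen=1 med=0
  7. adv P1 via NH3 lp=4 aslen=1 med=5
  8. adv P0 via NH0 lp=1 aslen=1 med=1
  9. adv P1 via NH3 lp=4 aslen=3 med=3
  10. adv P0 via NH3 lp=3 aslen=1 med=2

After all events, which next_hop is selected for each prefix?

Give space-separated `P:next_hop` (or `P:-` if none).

Op 1: best P0=- P1=NH3
Op 2: best P0=- P1=NH0
Op 3: best P0=NH2 P1=NH0
Op 4: best P0=NH2 P1=NH0
Op 5: best P0=NH2 P1=NH0
Op 6: best P0=NH2 P1=NH0
Op 7: best P0=NH2 P1=NH0
Op 8: best P0=NH2 P1=NH0
Op 9: best P0=NH2 P1=NH0
Op 10: best P0=NH2 P1=NH0

Answer: P0:NH2 P1:NH0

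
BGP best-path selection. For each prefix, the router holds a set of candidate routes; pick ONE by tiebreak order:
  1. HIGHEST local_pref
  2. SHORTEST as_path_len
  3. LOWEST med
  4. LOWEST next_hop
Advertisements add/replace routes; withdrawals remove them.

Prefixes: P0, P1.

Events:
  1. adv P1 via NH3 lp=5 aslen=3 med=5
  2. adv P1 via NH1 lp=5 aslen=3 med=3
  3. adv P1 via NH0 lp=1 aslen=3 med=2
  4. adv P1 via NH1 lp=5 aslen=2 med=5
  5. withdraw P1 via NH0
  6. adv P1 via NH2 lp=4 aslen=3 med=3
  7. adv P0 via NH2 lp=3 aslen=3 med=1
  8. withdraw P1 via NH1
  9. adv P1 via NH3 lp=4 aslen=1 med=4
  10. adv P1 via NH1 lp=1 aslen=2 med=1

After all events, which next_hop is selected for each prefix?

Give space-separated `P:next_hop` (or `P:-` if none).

Op 1: best P0=- P1=NH3
Op 2: best P0=- P1=NH1
Op 3: best P0=- P1=NH1
Op 4: best P0=- P1=NH1
Op 5: best P0=- P1=NH1
Op 6: best P0=- P1=NH1
Op 7: best P0=NH2 P1=NH1
Op 8: best P0=NH2 P1=NH3
Op 9: best P0=NH2 P1=NH3
Op 10: best P0=NH2 P1=NH3

Answer: P0:NH2 P1:NH3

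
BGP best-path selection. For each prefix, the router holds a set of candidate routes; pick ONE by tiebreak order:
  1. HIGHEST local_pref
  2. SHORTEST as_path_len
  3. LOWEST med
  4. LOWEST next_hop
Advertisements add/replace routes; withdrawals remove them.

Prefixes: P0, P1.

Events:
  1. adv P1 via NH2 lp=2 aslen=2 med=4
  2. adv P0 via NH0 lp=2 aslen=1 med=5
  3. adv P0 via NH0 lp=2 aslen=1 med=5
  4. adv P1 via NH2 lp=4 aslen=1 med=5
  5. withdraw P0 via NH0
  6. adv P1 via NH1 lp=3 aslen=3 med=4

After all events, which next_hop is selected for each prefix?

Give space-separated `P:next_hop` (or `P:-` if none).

Answer: P0:- P1:NH2

Derivation:
Op 1: best P0=- P1=NH2
Op 2: best P0=NH0 P1=NH2
Op 3: best P0=NH0 P1=NH2
Op 4: best P0=NH0 P1=NH2
Op 5: best P0=- P1=NH2
Op 6: best P0=- P1=NH2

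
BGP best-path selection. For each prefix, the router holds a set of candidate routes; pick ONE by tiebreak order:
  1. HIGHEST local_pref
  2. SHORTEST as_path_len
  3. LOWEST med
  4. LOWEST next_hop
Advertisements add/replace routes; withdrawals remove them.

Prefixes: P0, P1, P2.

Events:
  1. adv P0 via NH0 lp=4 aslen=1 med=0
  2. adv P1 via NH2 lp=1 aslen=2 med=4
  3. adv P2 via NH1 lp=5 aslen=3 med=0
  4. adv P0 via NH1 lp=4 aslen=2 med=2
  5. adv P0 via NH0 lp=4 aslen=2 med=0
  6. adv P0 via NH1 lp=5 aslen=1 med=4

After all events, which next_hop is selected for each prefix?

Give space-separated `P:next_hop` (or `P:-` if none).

Op 1: best P0=NH0 P1=- P2=-
Op 2: best P0=NH0 P1=NH2 P2=-
Op 3: best P0=NH0 P1=NH2 P2=NH1
Op 4: best P0=NH0 P1=NH2 P2=NH1
Op 5: best P0=NH0 P1=NH2 P2=NH1
Op 6: best P0=NH1 P1=NH2 P2=NH1

Answer: P0:NH1 P1:NH2 P2:NH1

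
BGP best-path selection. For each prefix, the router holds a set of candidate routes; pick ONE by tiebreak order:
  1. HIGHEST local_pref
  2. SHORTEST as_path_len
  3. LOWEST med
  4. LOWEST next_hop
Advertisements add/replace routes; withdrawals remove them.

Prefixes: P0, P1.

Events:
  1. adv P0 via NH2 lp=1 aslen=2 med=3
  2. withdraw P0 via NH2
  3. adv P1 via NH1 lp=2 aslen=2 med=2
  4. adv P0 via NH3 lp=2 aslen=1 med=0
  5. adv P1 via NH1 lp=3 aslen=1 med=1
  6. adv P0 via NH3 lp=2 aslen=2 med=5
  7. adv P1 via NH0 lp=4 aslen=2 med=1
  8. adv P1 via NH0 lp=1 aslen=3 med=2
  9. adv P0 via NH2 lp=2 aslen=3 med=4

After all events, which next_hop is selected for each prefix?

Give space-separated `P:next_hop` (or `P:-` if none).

Answer: P0:NH3 P1:NH1

Derivation:
Op 1: best P0=NH2 P1=-
Op 2: best P0=- P1=-
Op 3: best P0=- P1=NH1
Op 4: best P0=NH3 P1=NH1
Op 5: best P0=NH3 P1=NH1
Op 6: best P0=NH3 P1=NH1
Op 7: best P0=NH3 P1=NH0
Op 8: best P0=NH3 P1=NH1
Op 9: best P0=NH3 P1=NH1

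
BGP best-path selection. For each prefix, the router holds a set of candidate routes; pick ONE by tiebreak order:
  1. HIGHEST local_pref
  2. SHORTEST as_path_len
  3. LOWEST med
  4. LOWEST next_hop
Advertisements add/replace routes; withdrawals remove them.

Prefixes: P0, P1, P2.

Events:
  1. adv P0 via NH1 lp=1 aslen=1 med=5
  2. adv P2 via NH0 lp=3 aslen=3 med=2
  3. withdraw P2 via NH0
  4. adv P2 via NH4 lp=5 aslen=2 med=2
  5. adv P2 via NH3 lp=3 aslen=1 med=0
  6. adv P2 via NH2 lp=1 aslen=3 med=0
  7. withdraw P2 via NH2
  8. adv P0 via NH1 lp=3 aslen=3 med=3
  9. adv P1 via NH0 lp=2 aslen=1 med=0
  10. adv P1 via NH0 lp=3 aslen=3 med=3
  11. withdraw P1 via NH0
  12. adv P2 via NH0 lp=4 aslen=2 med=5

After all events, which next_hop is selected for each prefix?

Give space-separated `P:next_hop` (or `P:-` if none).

Answer: P0:NH1 P1:- P2:NH4

Derivation:
Op 1: best P0=NH1 P1=- P2=-
Op 2: best P0=NH1 P1=- P2=NH0
Op 3: best P0=NH1 P1=- P2=-
Op 4: best P0=NH1 P1=- P2=NH4
Op 5: best P0=NH1 P1=- P2=NH4
Op 6: best P0=NH1 P1=- P2=NH4
Op 7: best P0=NH1 P1=- P2=NH4
Op 8: best P0=NH1 P1=- P2=NH4
Op 9: best P0=NH1 P1=NH0 P2=NH4
Op 10: best P0=NH1 P1=NH0 P2=NH4
Op 11: best P0=NH1 P1=- P2=NH4
Op 12: best P0=NH1 P1=- P2=NH4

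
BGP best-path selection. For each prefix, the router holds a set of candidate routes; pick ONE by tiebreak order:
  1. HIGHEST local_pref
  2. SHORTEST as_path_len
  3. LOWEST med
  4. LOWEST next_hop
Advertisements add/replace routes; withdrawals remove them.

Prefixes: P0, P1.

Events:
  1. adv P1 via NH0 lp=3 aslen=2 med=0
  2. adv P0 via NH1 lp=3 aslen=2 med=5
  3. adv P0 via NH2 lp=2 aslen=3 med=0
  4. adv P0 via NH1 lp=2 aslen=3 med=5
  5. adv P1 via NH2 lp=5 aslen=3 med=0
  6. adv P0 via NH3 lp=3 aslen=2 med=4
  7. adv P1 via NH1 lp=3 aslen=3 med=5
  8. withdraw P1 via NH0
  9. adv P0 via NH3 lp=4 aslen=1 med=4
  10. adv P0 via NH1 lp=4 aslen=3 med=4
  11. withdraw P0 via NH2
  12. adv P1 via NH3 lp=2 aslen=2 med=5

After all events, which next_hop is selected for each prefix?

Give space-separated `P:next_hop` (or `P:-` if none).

Op 1: best P0=- P1=NH0
Op 2: best P0=NH1 P1=NH0
Op 3: best P0=NH1 P1=NH0
Op 4: best P0=NH2 P1=NH0
Op 5: best P0=NH2 P1=NH2
Op 6: best P0=NH3 P1=NH2
Op 7: best P0=NH3 P1=NH2
Op 8: best P0=NH3 P1=NH2
Op 9: best P0=NH3 P1=NH2
Op 10: best P0=NH3 P1=NH2
Op 11: best P0=NH3 P1=NH2
Op 12: best P0=NH3 P1=NH2

Answer: P0:NH3 P1:NH2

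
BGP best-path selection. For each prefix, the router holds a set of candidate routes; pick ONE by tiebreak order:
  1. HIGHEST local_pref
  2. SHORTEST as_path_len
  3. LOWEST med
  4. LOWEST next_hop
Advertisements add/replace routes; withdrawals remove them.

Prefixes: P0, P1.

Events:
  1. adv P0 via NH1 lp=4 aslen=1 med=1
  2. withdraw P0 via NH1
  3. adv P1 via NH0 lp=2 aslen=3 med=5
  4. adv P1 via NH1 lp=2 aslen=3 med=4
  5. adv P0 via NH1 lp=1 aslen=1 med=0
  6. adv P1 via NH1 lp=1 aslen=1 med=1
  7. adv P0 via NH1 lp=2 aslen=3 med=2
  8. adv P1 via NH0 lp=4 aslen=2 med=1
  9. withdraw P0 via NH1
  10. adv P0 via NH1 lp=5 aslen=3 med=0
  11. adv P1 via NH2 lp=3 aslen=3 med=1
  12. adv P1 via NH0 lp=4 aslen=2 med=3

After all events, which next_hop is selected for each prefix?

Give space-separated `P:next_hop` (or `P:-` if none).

Answer: P0:NH1 P1:NH0

Derivation:
Op 1: best P0=NH1 P1=-
Op 2: best P0=- P1=-
Op 3: best P0=- P1=NH0
Op 4: best P0=- P1=NH1
Op 5: best P0=NH1 P1=NH1
Op 6: best P0=NH1 P1=NH0
Op 7: best P0=NH1 P1=NH0
Op 8: best P0=NH1 P1=NH0
Op 9: best P0=- P1=NH0
Op 10: best P0=NH1 P1=NH0
Op 11: best P0=NH1 P1=NH0
Op 12: best P0=NH1 P1=NH0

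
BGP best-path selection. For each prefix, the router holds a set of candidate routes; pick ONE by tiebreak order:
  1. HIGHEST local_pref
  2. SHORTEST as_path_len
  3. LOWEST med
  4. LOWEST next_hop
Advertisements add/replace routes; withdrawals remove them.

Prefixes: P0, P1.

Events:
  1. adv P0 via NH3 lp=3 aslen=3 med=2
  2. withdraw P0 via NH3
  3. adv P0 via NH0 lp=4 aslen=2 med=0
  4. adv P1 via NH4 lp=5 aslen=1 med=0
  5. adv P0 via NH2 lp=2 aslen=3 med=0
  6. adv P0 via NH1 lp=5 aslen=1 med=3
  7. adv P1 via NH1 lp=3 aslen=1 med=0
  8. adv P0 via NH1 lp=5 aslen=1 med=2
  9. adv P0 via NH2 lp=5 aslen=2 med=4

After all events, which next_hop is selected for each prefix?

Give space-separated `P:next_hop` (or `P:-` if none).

Op 1: best P0=NH3 P1=-
Op 2: best P0=- P1=-
Op 3: best P0=NH0 P1=-
Op 4: best P0=NH0 P1=NH4
Op 5: best P0=NH0 P1=NH4
Op 6: best P0=NH1 P1=NH4
Op 7: best P0=NH1 P1=NH4
Op 8: best P0=NH1 P1=NH4
Op 9: best P0=NH1 P1=NH4

Answer: P0:NH1 P1:NH4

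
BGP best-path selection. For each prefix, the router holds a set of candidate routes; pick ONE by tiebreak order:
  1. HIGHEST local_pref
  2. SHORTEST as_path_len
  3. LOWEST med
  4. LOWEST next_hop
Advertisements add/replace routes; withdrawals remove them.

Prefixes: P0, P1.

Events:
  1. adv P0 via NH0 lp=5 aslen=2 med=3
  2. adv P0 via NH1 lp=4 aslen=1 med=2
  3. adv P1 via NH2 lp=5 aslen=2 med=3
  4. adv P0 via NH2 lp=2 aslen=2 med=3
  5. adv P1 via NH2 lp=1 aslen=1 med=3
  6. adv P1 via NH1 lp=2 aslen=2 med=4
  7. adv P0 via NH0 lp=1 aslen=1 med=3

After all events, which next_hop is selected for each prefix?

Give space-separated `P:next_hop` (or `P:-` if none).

Op 1: best P0=NH0 P1=-
Op 2: best P0=NH0 P1=-
Op 3: best P0=NH0 P1=NH2
Op 4: best P0=NH0 P1=NH2
Op 5: best P0=NH0 P1=NH2
Op 6: best P0=NH0 P1=NH1
Op 7: best P0=NH1 P1=NH1

Answer: P0:NH1 P1:NH1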